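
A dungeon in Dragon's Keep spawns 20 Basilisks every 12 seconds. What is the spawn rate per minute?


Spawns per minute = count * (60 / interval)
= 20 * (60 / 12)
= 20 * 5.0
= 100.0

100.0 per minute


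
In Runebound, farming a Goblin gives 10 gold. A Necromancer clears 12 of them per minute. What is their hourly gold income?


Gold per minute = 10 * 12 = 120
Gold per hour = 120 * 60 = 7200

7200 gold/hour


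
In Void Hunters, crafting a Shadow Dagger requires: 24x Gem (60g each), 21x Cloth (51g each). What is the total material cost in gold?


Cost breakdown:
  Gem: 24 * 60 = 1440
  Cloth: 21 * 51 = 1071
Total = 1440 + 1071 = 2511

2511 gold


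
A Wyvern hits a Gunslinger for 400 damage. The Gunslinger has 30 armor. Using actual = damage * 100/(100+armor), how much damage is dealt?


actual = 400 * 100 / (100 + 30)
= 400 * 100 / 130
= 40000 / 130
= 307.69

307.69 damage


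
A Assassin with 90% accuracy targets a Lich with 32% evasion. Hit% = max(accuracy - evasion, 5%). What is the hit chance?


accuracy - evasion = 90 - 32 = 58
Apply floor: max(58, 5) = 58
Hit chance = 58%

58%


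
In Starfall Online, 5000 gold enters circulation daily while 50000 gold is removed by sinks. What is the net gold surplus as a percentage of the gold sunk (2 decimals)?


Net gold = 5000 - 50000 = -45000
Inflation rate = net / sunk * 100 = -45000 / 50000 * 100
= -0.9 * 100
= -90.00%

-90.00%


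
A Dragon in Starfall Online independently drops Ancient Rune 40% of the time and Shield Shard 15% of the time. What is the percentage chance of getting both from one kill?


For independent events, P(both) = P(A) * P(B)
= 40% * 15%
= 600 / 100 %
= 6.0%

6.0%


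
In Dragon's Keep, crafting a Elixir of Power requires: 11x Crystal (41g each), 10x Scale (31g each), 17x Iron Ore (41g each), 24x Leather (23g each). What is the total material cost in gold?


Cost breakdown:
  Crystal: 11 * 41 = 451
  Scale: 10 * 31 = 310
  Iron Ore: 17 * 41 = 697
  Leather: 24 * 23 = 552
Total = 451 + 310 + 697 + 552 = 2010

2010 gold


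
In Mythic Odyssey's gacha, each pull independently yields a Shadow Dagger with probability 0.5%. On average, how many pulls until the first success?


Expected pulls for a geometric distribution = 1/p = 100 / rate%
= 100 / 0.5
= 200.0

200.0 pulls


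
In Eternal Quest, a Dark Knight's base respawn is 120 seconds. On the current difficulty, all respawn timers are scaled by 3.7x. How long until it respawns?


Respawn time = base * multiplier
= 120 * 3.7
= 444.0 seconds

444.0 seconds


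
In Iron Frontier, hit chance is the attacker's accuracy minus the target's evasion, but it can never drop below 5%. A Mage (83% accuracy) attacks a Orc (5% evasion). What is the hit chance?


accuracy - evasion = 83 - 5 = 78
Apply floor: max(78, 5) = 78
Hit chance = 78%

78%


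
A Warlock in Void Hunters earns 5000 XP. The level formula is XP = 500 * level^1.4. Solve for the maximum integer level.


XP = 500 * level^1.4, so level = (XP / 500)^(1/1.4)
= (5000 / 500)^(1/1.4)
= 10.0^0.7143
= 5.1795
Floor: level = 5

level 5


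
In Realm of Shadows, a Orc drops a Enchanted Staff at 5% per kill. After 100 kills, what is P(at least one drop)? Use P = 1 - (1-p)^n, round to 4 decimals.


P(at least one) = 1 - P(none) = 1 - (1-p)^n
p = 5/100 = 0.05
1 - p = 0.95
(1 - p)^100 = 0.95^100 = 0.005921
P(at least one) = 1 - 0.005921 = 0.9941

0.9941


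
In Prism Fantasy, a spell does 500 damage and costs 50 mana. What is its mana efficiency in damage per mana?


Efficiency = damage / mana
= 500 / 50
= 10.00

10.00 dmg/mana


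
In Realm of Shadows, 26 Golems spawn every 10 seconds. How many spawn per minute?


Spawns per minute = count * (60 / interval)
= 26 * (60 / 10)
= 26 * 6.0
= 156.0

156.0 per minute


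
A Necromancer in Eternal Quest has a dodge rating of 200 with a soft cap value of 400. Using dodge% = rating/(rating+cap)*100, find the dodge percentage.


dodge% = 200 / (200 + 400) * 100
= 200 / 600 * 100
= 0.333333 * 100
= 33.33%

33.33%


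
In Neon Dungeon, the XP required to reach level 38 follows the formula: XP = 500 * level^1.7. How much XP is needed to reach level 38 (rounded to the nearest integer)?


XP = 500 * level^1.7
Substitute level = 38:
XP = 500 * 38^1.7
= 500 * 484.8776
= 242439

242439 XP


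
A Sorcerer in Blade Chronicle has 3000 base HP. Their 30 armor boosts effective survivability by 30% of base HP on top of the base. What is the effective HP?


EHP = 3000 * (1 + 30/100)
= 3000 * (1 + 0.3)
= 3000 * 1.3
= 3900.0

3900.0 EHP


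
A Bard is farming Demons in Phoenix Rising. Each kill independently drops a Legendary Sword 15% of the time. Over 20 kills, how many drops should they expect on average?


Expected drops = kills * (drop_rate / 100)
= 20 * (15 / 100)
= 20 * 0.15
= 3.0

3.0 drops


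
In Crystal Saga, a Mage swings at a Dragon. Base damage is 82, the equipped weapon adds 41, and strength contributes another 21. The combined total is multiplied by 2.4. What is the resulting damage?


Sum base + weapon + str = 82 + 41 + 21 = 144
Multiply by 2.4:
144 * 2.4 = 345.6

345.6 damage


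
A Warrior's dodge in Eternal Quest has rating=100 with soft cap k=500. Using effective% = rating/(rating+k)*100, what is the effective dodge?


effective% = rating / (rating + k) * 100
= 100 / (100 + 500) * 100
= 100 / 600 * 100
= 0.166667 * 100
= 16.67%

16.67%


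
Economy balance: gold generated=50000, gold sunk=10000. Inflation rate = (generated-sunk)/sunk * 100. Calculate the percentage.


Net gold = 50000 - 10000 = 40000
Inflation rate = net / sunk * 100 = 40000 / 10000 * 100
= 4.0 * 100
= 400.00%

400.00%


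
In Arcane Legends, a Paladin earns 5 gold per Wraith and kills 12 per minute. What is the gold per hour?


Gold per minute = 5 * 12 = 60
Gold per hour = 60 * 60 = 3600

3600 gold/hour


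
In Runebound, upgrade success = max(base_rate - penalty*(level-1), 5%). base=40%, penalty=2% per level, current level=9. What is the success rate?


raw_rate = 40 - 2 * (9 - 1)
= 40 - 2 * 8
= 40 - 16
= 24
Apply floor: max(24, 5) = 24%

24%


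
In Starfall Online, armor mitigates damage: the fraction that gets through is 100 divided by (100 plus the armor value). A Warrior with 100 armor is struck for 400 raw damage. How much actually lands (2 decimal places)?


actual = 400 * 100 / (100 + 100)
= 400 * 100 / 200
= 40000 / 200
= 200.00

200.00 damage


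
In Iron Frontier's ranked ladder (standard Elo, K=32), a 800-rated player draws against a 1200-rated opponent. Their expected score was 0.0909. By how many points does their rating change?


Elo update: delta = K * (S - Ea), where S = 0.5 (draws)
S - Ea = 0.5 - 0.0909 = 0.4091
Rating change = 32 * 0.4091
= 13.09

13.09 rating points


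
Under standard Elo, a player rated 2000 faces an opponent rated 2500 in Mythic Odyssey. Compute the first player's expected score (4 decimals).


Elo expected score: Ea = 1/(1 + 10^((Rb-Ra)/400))
Rb - Ra = 2500 - 2000 = 500
(Rb-Ra)/400 = 500/400 = 1.25
10^1.25 = 17.782794
Ea = 1/(1 + 17.782794) = 1/18.782794 = 0.0532

0.0532


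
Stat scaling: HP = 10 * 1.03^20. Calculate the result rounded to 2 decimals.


value = base * growth^level
= 10 * 1.03^20
= 10 * 1.806111
= 18.06

18.06 HP


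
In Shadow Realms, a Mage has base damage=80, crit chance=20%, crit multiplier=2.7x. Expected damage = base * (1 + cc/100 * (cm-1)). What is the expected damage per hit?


E[dmg] = base * (1 + crit_chance * (crit_mult - 1))
cc as decimal = 20/100 = 0.2
cm - 1 = 2.7 - 1 = 1.7
Bonus factor = 0.2 * 1.7 = 0.34
Total multiplier = 1 + 0.34 = 1.34
Expected damage = 80 * 1.34 = 107.20

107.20 damage


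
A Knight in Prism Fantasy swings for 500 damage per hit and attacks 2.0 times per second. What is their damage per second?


DPS = damage * attack_speed
= 500 * 2.0
= 1000.0

1000.0 DPS


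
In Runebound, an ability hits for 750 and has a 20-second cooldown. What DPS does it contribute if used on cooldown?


DPS = damage / cooldown
= 750 / 20
= 37.50

37.50 DPS


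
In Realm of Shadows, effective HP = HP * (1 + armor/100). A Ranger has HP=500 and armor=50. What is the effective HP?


EHP = 500 * (1 + 50/100)
= 500 * (1 + 0.5)
= 500 * 1.5
= 750.0

750.0 EHP


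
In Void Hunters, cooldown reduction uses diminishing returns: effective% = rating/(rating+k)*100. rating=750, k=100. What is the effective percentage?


effective% = rating / (rating + k) * 100
= 750 / (750 + 100) * 100
= 750 / 850 * 100
= 0.882353 * 100
= 88.24%

88.24%


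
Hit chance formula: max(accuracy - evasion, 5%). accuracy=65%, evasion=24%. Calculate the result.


accuracy - evasion = 65 - 24 = 41
Apply floor: max(41, 5) = 41
Hit chance = 41%

41%


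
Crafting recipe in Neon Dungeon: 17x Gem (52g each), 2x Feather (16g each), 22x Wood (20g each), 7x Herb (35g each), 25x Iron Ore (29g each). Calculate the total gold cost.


Cost breakdown:
  Gem: 17 * 52 = 884
  Feather: 2 * 16 = 32
  Wood: 22 * 20 = 440
  Herb: 7 * 35 = 245
  Iron Ore: 25 * 29 = 725
Total = 884 + 32 + 440 + 245 + 725 = 2326

2326 gold


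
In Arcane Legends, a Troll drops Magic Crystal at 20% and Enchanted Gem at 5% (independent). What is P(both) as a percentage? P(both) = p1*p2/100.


For independent events, P(both) = P(A) * P(B)
= 20% * 5%
= 100 / 100 %
= 1.0%

1.0%


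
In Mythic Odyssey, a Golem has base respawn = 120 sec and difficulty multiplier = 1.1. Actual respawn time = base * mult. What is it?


Respawn time = base * multiplier
= 120 * 1.1
= 132.0 seconds

132.0 seconds


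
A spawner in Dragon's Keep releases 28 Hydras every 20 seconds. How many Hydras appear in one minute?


Spawns per minute = count * (60 / interval)
= 28 * (60 / 20)
= 28 * 3.0
= 84.0

84.0 per minute


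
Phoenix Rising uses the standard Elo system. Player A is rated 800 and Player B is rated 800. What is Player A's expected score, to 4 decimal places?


Elo expected score: Ea = 1/(1 + 10^((Rb-Ra)/400))
Rb - Ra = 800 - 800 = 0
(Rb-Ra)/400 = 0/400 = 0.0
10^0.0 = 1.0
Ea = 1/(1 + 1.0) = 1/2.0 = 0.5000

0.5000


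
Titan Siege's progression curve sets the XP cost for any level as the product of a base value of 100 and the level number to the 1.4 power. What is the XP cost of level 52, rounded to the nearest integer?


XP = 100 * level^1.4
Substitute level = 52:
XP = 100 * 52^1.4
= 100 * 252.5833
= 25258

25258 XP


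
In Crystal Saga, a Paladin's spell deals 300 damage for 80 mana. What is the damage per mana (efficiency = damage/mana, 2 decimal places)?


Efficiency = damage / mana
= 300 / 80
= 3.75

3.75 dmg/mana


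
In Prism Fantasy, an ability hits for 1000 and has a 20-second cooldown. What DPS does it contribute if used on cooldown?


DPS = damage / cooldown
= 1000 / 20
= 50.00

50.00 DPS


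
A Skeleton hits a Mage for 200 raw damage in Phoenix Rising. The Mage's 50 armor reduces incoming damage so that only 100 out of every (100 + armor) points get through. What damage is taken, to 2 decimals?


actual = 200 * 100 / (100 + 50)
= 200 * 100 / 150
= 20000 / 150
= 133.33

133.33 damage


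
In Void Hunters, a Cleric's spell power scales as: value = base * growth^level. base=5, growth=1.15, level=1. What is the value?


value = base * growth^level
= 5 * 1.15^1
= 5 * 1.15
= 5.75

5.75 spell power


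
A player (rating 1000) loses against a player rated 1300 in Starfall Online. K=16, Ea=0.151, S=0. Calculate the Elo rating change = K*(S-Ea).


Elo update: delta = K * (S - Ea), where S = 0 (loses)
S - Ea = 0 - 0.151 = -0.151
Rating change = 16 * -0.151
= -2.42

-2.42 rating points


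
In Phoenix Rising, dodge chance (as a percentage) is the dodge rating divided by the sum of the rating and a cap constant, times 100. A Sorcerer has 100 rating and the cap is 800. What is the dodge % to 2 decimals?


dodge% = 100 / (100 + 800) * 100
= 100 / 900 * 100
= 0.111111 * 100
= 11.11%

11.11%


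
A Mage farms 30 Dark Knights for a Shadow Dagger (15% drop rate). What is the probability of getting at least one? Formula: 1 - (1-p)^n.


P(at least one) = 1 - P(none) = 1 - (1-p)^n
p = 15/100 = 0.15
1 - p = 0.85
(1 - p)^30 = 0.85^30 = 0.007631
P(at least one) = 1 - 0.007631 = 0.9924

0.9924


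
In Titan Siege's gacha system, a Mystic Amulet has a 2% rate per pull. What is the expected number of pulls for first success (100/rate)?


Expected pulls for a geometric distribution = 1/p = 100 / rate%
= 100 / 2
= 50.0

50.0 pulls


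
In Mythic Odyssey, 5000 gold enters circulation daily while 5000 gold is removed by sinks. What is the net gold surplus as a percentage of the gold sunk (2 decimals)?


Net gold = 5000 - 5000 = 0
Inflation rate = net / sunk * 100 = 0 / 5000 * 100
= 0.0 * 100
= 0.00%

0.00%


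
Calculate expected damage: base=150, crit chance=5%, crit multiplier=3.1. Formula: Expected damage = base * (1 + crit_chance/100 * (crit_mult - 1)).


E[dmg] = base * (1 + crit_chance * (crit_mult - 1))
cc as decimal = 5/100 = 0.05
cm - 1 = 3.1 - 1 = 2.1
Bonus factor = 0.05 * 2.1 = 0.105
Total multiplier = 1 + 0.105 = 1.105
Expected damage = 150 * 1.105 = 165.75

165.75 damage


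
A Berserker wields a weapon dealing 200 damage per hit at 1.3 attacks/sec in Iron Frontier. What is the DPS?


DPS = damage * attack_speed
= 200 * 1.3
= 260.0

260.0 DPS


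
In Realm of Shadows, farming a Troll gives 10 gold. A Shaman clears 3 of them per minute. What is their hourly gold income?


Gold per minute = 10 * 3 = 30
Gold per hour = 30 * 60 = 1800

1800 gold/hour


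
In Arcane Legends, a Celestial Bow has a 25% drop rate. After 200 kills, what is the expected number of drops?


Expected drops = kills * (drop_rate / 100)
= 200 * (25 / 100)
= 200 * 0.25
= 50.0

50.0 drops


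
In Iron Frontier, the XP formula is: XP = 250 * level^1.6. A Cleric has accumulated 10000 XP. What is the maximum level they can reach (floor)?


XP = 250 * level^1.6, so level = (XP / 250)^(1/1.6)
= (10000 / 250)^(1/1.6)
= 40.0^0.625
= 10.0297
Floor: level = 10

level 10


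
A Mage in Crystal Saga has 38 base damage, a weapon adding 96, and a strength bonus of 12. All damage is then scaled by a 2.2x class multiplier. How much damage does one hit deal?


Sum base + weapon + str = 38 + 96 + 12 = 146
Multiply by 2.2:
146 * 2.2 = 321.2

321.2 damage


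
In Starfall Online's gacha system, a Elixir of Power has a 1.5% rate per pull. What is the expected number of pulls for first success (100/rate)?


Expected pulls for a geometric distribution = 1/p = 100 / rate%
= 100 / 1.5
= 66.67

66.67 pulls


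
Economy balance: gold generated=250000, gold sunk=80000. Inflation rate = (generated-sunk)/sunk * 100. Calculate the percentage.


Net gold = 250000 - 80000 = 170000
Inflation rate = net / sunk * 100 = 170000 / 80000 * 100
= 2.125 * 100
= 212.50%

212.50%


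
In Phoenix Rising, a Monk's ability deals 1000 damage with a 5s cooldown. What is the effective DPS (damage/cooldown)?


DPS = damage / cooldown
= 1000 / 5
= 200.00

200.00 DPS


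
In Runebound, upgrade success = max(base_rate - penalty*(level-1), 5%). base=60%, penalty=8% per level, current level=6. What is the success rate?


raw_rate = 60 - 8 * (6 - 1)
= 60 - 8 * 5
= 60 - 40
= 20
Apply floor: max(20, 5) = 20%

20%


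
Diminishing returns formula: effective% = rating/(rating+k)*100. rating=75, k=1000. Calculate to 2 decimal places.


effective% = rating / (rating + k) * 100
= 75 / (75 + 1000) * 100
= 75 / 1075 * 100
= 0.069767 * 100
= 6.98%

6.98%


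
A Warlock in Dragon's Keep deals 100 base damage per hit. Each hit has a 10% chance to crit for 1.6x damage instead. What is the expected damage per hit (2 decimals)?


E[dmg] = base * (1 + crit_chance * (crit_mult - 1))
cc as decimal = 10/100 = 0.1
cm - 1 = 1.6 - 1 = 0.6
Bonus factor = 0.1 * 0.6 = 0.06
Total multiplier = 1 + 0.06 = 1.06
Expected damage = 100 * 1.06 = 106.00

106.00 damage


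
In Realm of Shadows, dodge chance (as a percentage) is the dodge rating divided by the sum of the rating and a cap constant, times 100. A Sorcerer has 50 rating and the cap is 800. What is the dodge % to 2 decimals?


dodge% = 50 / (50 + 800) * 100
= 50 / 850 * 100
= 0.058824 * 100
= 5.88%

5.88%


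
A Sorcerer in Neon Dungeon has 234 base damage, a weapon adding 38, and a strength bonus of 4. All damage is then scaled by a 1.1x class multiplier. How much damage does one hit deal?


Sum base + weapon + str = 234 + 38 + 4 = 276
Multiply by 1.1:
276 * 1.1 = 303.6

303.6 damage


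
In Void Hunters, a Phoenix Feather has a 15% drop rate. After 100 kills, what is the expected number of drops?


Expected drops = kills * (drop_rate / 100)
= 100 * (15 / 100)
= 100 * 0.15
= 15.0

15.0 drops


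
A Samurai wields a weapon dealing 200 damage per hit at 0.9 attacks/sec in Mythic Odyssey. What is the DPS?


DPS = damage * attack_speed
= 200 * 0.9
= 180.0

180.0 DPS


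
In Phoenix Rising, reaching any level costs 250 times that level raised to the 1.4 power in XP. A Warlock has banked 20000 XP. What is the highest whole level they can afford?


XP = 250 * level^1.4, so level = (XP / 250)^(1/1.4)
= (20000 / 250)^(1/1.4)
= 80.0^0.7143
= 22.8744
Floor: level = 22

level 22


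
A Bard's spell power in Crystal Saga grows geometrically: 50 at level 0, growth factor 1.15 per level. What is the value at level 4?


value = base * growth^level
= 50 * 1.15^4
= 50 * 1.749006
= 87.45

87.45 spell power


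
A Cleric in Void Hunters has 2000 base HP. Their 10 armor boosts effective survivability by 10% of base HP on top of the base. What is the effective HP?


EHP = 2000 * (1 + 10/100)
= 2000 * (1 + 0.1)
= 2000 * 1.1
= 2200.0

2200.0 EHP


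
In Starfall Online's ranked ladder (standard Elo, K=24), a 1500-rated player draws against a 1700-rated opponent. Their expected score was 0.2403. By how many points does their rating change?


Elo update: delta = K * (S - Ea), where S = 0.5 (draws)
S - Ea = 0.5 - 0.2403 = 0.2597
Rating change = 24 * 0.2597
= 6.23

6.23 rating points


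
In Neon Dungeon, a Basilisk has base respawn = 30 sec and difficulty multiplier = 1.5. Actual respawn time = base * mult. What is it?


Respawn time = base * multiplier
= 30 * 1.5
= 45.0 seconds

45.0 seconds


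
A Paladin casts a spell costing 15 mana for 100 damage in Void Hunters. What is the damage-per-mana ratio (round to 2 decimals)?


Efficiency = damage / mana
= 100 / 15
= 6.67

6.67 dmg/mana


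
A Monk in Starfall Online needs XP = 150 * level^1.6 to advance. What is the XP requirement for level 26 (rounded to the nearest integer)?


XP = 150 * level^1.6
Substitute level = 26:
XP = 150 * 26^1.6
= 150 * 183.6358
= 27545

27545 XP


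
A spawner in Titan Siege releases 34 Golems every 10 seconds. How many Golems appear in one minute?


Spawns per minute = count * (60 / interval)
= 34 * (60 / 10)
= 34 * 6.0
= 204.0

204.0 per minute


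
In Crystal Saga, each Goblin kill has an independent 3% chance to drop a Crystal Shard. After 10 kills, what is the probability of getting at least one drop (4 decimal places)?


P(at least one) = 1 - P(none) = 1 - (1-p)^n
p = 3/100 = 0.03
1 - p = 0.97
(1 - p)^10 = 0.97^10 = 0.737424
P(at least one) = 1 - 0.737424 = 0.2626

0.2626


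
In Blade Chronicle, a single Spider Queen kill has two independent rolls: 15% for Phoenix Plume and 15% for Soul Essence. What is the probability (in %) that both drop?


For independent events, P(both) = P(A) * P(B)
= 15% * 15%
= 225 / 100 %
= 2.25%

2.25%


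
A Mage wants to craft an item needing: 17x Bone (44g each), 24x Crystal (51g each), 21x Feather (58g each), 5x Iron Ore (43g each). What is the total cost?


Cost breakdown:
  Bone: 17 * 44 = 748
  Crystal: 24 * 51 = 1224
  Feather: 21 * 58 = 1218
  Iron Ore: 5 * 43 = 215
Total = 748 + 1224 + 1218 + 215 = 3405

3405 gold


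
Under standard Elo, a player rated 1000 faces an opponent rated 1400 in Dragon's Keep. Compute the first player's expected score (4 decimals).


Elo expected score: Ea = 1/(1 + 10^((Rb-Ra)/400))
Rb - Ra = 1400 - 1000 = 400
(Rb-Ra)/400 = 400/400 = 1.0
10^1.0 = 10.0
Ea = 1/(1 + 10.0) = 1/11.0 = 0.0909

0.0909


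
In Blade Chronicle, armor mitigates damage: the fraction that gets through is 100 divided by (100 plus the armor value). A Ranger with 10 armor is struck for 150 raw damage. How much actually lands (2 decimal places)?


actual = 150 * 100 / (100 + 10)
= 150 * 100 / 110
= 15000 / 110
= 136.36

136.36 damage


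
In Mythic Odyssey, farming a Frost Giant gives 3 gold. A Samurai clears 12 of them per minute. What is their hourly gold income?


Gold per minute = 3 * 12 = 36
Gold per hour = 36 * 60 = 2160

2160 gold/hour


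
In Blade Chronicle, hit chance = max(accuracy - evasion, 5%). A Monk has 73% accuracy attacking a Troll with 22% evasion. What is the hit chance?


accuracy - evasion = 73 - 22 = 51
Apply floor: max(51, 5) = 51
Hit chance = 51%

51%


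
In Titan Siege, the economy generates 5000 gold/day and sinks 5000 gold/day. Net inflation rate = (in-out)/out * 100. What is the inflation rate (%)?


Net gold = 5000 - 5000 = 0
Inflation rate = net / sunk * 100 = 0 / 5000 * 100
= 0.0 * 100
= 0.00%

0.00%


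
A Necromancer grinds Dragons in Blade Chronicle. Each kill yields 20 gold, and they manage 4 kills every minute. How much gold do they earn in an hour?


Gold per minute = 20 * 4 = 80
Gold per hour = 80 * 60 = 4800

4800 gold/hour


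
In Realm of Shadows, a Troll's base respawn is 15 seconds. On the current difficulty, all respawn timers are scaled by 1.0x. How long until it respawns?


Respawn time = base * multiplier
= 15 * 1.0
= 15.0 seconds

15.0 seconds


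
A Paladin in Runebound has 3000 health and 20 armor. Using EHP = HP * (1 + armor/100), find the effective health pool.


EHP = 3000 * (1 + 20/100)
= 3000 * (1 + 0.2)
= 3000 * 1.2
= 3600.0

3600.0 EHP


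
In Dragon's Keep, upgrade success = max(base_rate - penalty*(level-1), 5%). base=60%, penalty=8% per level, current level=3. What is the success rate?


raw_rate = 60 - 8 * (3 - 1)
= 60 - 8 * 2
= 60 - 16
= 44
Apply floor: max(44, 5) = 44%

44%


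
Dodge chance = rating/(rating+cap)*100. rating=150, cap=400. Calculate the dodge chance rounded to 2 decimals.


dodge% = 150 / (150 + 400) * 100
= 150 / 550 * 100
= 0.272727 * 100
= 27.27%

27.27%


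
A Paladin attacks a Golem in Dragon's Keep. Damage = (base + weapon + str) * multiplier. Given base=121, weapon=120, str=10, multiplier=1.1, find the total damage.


Sum base + weapon + str = 121 + 120 + 10 = 251
Multiply by 1.1:
251 * 1.1 = 276.1

276.1 damage


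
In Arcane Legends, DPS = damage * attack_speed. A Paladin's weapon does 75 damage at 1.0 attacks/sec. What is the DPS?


DPS = damage * attack_speed
= 75 * 1.0
= 75.0

75.0 DPS


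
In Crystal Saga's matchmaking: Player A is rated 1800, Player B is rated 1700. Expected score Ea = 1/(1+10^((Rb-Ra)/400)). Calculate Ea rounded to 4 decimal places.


Elo expected score: Ea = 1/(1 + 10^((Rb-Ra)/400))
Rb - Ra = 1700 - 1800 = -100
(Rb-Ra)/400 = -100/400 = -0.25
10^-0.25 = 0.562341
Ea = 1/(1 + 0.562341) = 1/1.562341 = 0.6401

0.6401


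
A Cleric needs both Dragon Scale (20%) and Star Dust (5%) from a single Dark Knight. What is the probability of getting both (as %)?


For independent events, P(both) = P(A) * P(B)
= 20% * 5%
= 100 / 100 %
= 1.0%

1.0%


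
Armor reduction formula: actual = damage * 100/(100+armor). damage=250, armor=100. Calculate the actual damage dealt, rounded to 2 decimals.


actual = 250 * 100 / (100 + 100)
= 250 * 100 / 200
= 25000 / 200
= 125.00

125.00 damage


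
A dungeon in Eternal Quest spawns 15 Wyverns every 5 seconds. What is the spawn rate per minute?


Spawns per minute = count * (60 / interval)
= 15 * (60 / 5)
= 15 * 12.0
= 180.0

180.0 per minute


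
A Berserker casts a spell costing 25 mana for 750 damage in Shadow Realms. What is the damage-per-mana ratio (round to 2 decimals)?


Efficiency = damage / mana
= 750 / 25
= 30.00

30.00 dmg/mana


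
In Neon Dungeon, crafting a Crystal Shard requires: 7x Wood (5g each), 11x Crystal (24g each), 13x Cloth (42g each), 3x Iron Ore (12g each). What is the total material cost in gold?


Cost breakdown:
  Wood: 7 * 5 = 35
  Crystal: 11 * 24 = 264
  Cloth: 13 * 42 = 546
  Iron Ore: 3 * 12 = 36
Total = 35 + 264 + 546 + 36 = 881

881 gold


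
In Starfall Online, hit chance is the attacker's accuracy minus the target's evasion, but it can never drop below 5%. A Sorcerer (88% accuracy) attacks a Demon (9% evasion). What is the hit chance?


accuracy - evasion = 88 - 9 = 79
Apply floor: max(79, 5) = 79
Hit chance = 79%

79%


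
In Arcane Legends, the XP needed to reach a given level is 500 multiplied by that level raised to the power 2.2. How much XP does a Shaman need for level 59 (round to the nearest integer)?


XP = 500 * level^2.2
Substitute level = 59:
XP = 500 * 59^2.2
= 500 * 7868.1825
= 3934091

3934091 XP


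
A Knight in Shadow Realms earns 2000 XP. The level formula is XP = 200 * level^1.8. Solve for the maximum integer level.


XP = 200 * level^1.8, so level = (XP / 200)^(1/1.8)
= (2000 / 200)^(1/1.8)
= 10.0^0.5556
= 3.5938
Floor: level = 3

level 3


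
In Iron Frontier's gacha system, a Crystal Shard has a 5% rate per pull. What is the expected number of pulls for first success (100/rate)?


Expected pulls for a geometric distribution = 1/p = 100 / rate%
= 100 / 5
= 20.0

20.0 pulls


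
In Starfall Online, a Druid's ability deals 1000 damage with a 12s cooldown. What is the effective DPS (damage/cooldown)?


DPS = damage / cooldown
= 1000 / 12
= 83.33

83.33 DPS


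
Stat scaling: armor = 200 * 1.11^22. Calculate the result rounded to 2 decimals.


value = base * growth^level
= 200 * 1.11^22
= 200 * 9.933574
= 1986.71

1986.71 armor


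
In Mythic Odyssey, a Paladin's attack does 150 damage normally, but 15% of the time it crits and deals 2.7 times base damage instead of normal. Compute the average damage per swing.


E[dmg] = base * (1 + crit_chance * (crit_mult - 1))
cc as decimal = 15/100 = 0.15
cm - 1 = 2.7 - 1 = 1.7
Bonus factor = 0.15 * 1.7 = 0.255
Total multiplier = 1 + 0.255 = 1.255
Expected damage = 150 * 1.255 = 188.25

188.25 damage


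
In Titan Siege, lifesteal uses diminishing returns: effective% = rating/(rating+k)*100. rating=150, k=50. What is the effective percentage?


effective% = rating / (rating + k) * 100
= 150 / (150 + 50) * 100
= 150 / 200 * 100
= 0.75 * 100
= 75.00%

75.00%


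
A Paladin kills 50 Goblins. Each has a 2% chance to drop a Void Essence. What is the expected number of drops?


Expected drops = kills * (drop_rate / 100)
= 50 * (2 / 100)
= 50 * 0.02
= 1.0

1.0 drops


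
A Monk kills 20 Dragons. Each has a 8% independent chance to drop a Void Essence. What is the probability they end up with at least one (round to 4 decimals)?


P(at least one) = 1 - P(none) = 1 - (1-p)^n
p = 8/100 = 0.08
1 - p = 0.92
(1 - p)^20 = 0.92^20 = 0.188693
P(at least one) = 1 - 0.188693 = 0.8113

0.8113


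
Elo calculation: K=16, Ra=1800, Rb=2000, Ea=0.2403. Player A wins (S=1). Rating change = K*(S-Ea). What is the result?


Elo update: delta = K * (S - Ea), where S = 1 (wins)
S - Ea = 1 - 0.2403 = 0.7597
Rating change = 16 * 0.7597
= 12.16

12.16 rating points


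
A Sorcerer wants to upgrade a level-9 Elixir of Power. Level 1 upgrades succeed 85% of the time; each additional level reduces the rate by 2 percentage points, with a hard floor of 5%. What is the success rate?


raw_rate = 85 - 2 * (9 - 1)
= 85 - 2 * 8
= 85 - 16
= 69
Apply floor: max(69, 5) = 69%

69%


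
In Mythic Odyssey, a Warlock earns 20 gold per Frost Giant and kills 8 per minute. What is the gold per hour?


Gold per minute = 20 * 8 = 160
Gold per hour = 160 * 60 = 9600

9600 gold/hour


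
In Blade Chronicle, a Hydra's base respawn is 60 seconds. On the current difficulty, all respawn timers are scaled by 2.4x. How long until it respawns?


Respawn time = base * multiplier
= 60 * 2.4
= 144.0 seconds

144.0 seconds


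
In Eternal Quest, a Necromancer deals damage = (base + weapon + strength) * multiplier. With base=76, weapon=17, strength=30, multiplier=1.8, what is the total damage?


Sum base + weapon + str = 76 + 17 + 30 = 123
Multiply by 1.8:
123 * 1.8 = 221.4

221.4 damage


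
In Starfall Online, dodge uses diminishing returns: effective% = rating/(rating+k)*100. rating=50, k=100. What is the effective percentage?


effective% = rating / (rating + k) * 100
= 50 / (50 + 100) * 100
= 50 / 150 * 100
= 0.333333 * 100
= 33.33%

33.33%


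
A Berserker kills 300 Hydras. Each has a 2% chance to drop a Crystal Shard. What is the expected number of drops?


Expected drops = kills * (drop_rate / 100)
= 300 * (2 / 100)
= 300 * 0.02
= 6.0

6.0 drops


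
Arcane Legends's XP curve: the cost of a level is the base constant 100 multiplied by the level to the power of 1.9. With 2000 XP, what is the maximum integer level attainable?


XP = 100 * level^1.9, so level = (XP / 100)^(1/1.9)
= (2000 / 100)^(1/1.9)
= 20.0^0.5263
= 4.839
Floor: level = 4

level 4


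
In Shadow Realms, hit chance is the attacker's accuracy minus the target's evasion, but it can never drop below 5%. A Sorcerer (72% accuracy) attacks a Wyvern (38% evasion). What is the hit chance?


accuracy - evasion = 72 - 38 = 34
Apply floor: max(34, 5) = 34
Hit chance = 34%

34%


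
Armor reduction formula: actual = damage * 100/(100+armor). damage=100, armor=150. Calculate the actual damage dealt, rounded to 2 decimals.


actual = 100 * 100 / (100 + 150)
= 100 * 100 / 250
= 10000 / 250
= 40.00

40.00 damage


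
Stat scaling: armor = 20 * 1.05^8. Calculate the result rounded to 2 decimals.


value = base * growth^level
= 20 * 1.05^8
= 20 * 1.477455
= 29.55

29.55 armor


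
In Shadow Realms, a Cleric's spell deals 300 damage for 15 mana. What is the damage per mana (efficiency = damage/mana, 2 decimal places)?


Efficiency = damage / mana
= 300 / 15
= 20.00

20.00 dmg/mana


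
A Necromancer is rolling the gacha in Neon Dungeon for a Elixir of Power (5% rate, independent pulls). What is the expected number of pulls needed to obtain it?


Expected pulls for a geometric distribution = 1/p = 100 / rate%
= 100 / 5
= 20.0

20.0 pulls


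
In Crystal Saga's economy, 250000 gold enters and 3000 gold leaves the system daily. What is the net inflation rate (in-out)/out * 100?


Net gold = 250000 - 3000 = 247000
Inflation rate = net / sunk * 100 = 247000 / 3000 * 100
= 82.333333 * 100
= 8233.33%

8233.33%


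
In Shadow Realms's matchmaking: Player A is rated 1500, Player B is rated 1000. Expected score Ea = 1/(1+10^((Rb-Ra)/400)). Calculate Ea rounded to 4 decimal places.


Elo expected score: Ea = 1/(1 + 10^((Rb-Ra)/400))
Rb - Ra = 1000 - 1500 = -500
(Rb-Ra)/400 = -500/400 = -1.25
10^-1.25 = 0.056234
Ea = 1/(1 + 0.056234) = 1/1.056234 = 0.9468

0.9468


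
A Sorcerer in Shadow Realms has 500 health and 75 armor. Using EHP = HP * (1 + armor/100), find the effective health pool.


EHP = 500 * (1 + 75/100)
= 500 * (1 + 0.75)
= 500 * 1.75
= 875.0

875.0 EHP


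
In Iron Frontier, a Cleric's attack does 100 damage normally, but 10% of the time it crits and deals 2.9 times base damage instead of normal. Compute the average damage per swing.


E[dmg] = base * (1 + crit_chance * (crit_mult - 1))
cc as decimal = 10/100 = 0.1
cm - 1 = 2.9 - 1 = 1.9
Bonus factor = 0.1 * 1.9 = 0.19
Total multiplier = 1 + 0.19 = 1.19
Expected damage = 100 * 1.19 = 119.00

119.00 damage


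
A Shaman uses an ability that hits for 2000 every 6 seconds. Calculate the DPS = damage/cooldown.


DPS = damage / cooldown
= 2000 / 6
= 333.33

333.33 DPS


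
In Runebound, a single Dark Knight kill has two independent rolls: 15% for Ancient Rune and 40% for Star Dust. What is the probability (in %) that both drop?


For independent events, P(both) = P(A) * P(B)
= 15% * 40%
= 600 / 100 %
= 6.0%

6.0%


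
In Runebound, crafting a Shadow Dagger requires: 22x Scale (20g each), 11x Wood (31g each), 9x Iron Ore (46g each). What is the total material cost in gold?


Cost breakdown:
  Scale: 22 * 20 = 440
  Wood: 11 * 31 = 341
  Iron Ore: 9 * 46 = 414
Total = 440 + 341 + 414 = 1195

1195 gold


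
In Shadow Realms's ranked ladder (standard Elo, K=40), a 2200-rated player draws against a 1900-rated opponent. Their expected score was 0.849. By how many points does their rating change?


Elo update: delta = K * (S - Ea), where S = 0.5 (draws)
S - Ea = 0.5 - 0.849 = -0.349
Rating change = 40 * -0.349
= -13.96

-13.96 rating points


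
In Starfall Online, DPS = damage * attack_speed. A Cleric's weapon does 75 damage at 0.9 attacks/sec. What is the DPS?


DPS = damage * attack_speed
= 75 * 0.9
= 67.5

67.5 DPS


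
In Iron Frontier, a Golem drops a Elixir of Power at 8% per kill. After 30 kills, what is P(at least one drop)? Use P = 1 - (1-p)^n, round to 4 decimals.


P(at least one) = 1 - P(none) = 1 - (1-p)^n
p = 8/100 = 0.08
1 - p = 0.92
(1 - p)^30 = 0.92^30 = 0.081966
P(at least one) = 1 - 0.081966 = 0.9180

0.9180


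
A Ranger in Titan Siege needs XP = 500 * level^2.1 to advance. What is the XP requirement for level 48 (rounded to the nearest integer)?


XP = 500 * level^2.1
Substitute level = 48:
XP = 500 * 48^2.1
= 500 * 3393.1777
= 1696589

1696589 XP


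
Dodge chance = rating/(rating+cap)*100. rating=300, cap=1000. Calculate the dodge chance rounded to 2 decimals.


dodge% = 300 / (300 + 1000) * 100
= 300 / 1300 * 100
= 0.230769 * 100
= 23.08%

23.08%


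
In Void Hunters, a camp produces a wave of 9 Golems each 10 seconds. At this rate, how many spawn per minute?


Spawns per minute = count * (60 / interval)
= 9 * (60 / 10)
= 9 * 6.0
= 54.0

54.0 per minute


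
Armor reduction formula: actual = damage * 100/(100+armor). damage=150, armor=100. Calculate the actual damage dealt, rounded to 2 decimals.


actual = 150 * 100 / (100 + 100)
= 150 * 100 / 200
= 15000 / 200
= 75.00

75.00 damage


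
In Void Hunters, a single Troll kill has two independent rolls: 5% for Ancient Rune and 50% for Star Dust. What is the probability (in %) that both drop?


For independent events, P(both) = P(A) * P(B)
= 5% * 50%
= 250 / 100 %
= 2.5%

2.5%


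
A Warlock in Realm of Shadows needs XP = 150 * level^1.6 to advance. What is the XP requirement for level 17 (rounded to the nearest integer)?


XP = 150 * level^1.6
Substitute level = 17:
XP = 150 * 17^1.6
= 150 * 93.0504
= 13958

13958 XP


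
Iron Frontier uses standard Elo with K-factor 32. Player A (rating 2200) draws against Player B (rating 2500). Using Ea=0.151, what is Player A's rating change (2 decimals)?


Elo update: delta = K * (S - Ea), where S = 0.5 (draws)
S - Ea = 0.5 - 0.151 = 0.349
Rating change = 32 * 0.349
= 11.17

11.17 rating points


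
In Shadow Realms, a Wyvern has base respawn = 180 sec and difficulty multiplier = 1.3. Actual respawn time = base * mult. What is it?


Respawn time = base * multiplier
= 180 * 1.3
= 234.0 seconds

234.0 seconds


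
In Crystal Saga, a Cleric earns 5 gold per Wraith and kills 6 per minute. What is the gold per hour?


Gold per minute = 5 * 6 = 30
Gold per hour = 30 * 60 = 1800

1800 gold/hour


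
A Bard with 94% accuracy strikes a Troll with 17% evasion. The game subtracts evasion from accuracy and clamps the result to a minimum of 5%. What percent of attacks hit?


accuracy - evasion = 94 - 17 = 77
Apply floor: max(77, 5) = 77
Hit chance = 77%

77%


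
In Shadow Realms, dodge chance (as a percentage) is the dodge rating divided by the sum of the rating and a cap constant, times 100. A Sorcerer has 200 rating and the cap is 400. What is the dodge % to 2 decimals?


dodge% = 200 / (200 + 400) * 100
= 200 / 600 * 100
= 0.333333 * 100
= 33.33%

33.33%


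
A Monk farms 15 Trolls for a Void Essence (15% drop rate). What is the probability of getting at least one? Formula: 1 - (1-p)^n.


P(at least one) = 1 - P(none) = 1 - (1-p)^n
p = 15/100 = 0.15
1 - p = 0.85
(1 - p)^15 = 0.85^15 = 0.087354
P(at least one) = 1 - 0.087354 = 0.9126

0.9126


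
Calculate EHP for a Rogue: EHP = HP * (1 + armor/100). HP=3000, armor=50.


EHP = 3000 * (1 + 50/100)
= 3000 * (1 + 0.5)
= 3000 * 1.5
= 4500.0

4500.0 EHP


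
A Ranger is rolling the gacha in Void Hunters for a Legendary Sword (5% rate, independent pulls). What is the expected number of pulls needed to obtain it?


Expected pulls for a geometric distribution = 1/p = 100 / rate%
= 100 / 5
= 20.0

20.0 pulls


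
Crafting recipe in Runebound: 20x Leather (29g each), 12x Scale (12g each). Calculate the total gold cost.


Cost breakdown:
  Leather: 20 * 29 = 580
  Scale: 12 * 12 = 144
Total = 580 + 144 = 724

724 gold


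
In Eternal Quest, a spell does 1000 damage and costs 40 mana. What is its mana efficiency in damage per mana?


Efficiency = damage / mana
= 1000 / 40
= 25.00

25.00 dmg/mana


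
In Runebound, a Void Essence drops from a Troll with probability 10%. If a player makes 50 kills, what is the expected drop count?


Expected drops = kills * (drop_rate / 100)
= 50 * (10 / 100)
= 50 * 0.1
= 5.0

5.0 drops


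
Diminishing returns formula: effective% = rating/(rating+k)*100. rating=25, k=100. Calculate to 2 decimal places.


effective% = rating / (rating + k) * 100
= 25 / (25 + 100) * 100
= 25 / 125 * 100
= 0.2 * 100
= 20.00%

20.00%


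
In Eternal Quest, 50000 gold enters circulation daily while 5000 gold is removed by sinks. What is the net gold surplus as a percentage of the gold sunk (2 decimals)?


Net gold = 50000 - 5000 = 45000
Inflation rate = net / sunk * 100 = 45000 / 5000 * 100
= 9.0 * 100
= 900.00%

900.00%


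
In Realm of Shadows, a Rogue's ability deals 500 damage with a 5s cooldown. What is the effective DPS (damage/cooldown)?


DPS = damage / cooldown
= 500 / 5
= 100.00

100.00 DPS


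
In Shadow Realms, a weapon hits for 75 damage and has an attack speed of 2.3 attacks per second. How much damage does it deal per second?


DPS = damage * attack_speed
= 75 * 2.3
= 172.5

172.5 DPS


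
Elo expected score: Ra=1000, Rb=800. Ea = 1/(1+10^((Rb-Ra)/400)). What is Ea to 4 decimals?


Elo expected score: Ea = 1/(1 + 10^((Rb-Ra)/400))
Rb - Ra = 800 - 1000 = -200
(Rb-Ra)/400 = -200/400 = -0.5
10^-0.5 = 0.316228
Ea = 1/(1 + 0.316228) = 1/1.316228 = 0.7597

0.7597


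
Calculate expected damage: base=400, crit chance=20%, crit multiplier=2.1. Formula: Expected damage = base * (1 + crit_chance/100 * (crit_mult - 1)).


E[dmg] = base * (1 + crit_chance * (crit_mult - 1))
cc as decimal = 20/100 = 0.2
cm - 1 = 2.1 - 1 = 1.1
Bonus factor = 0.2 * 1.1 = 0.22
Total multiplier = 1 + 0.22 = 1.22
Expected damage = 400 * 1.22 = 488.00

488.00 damage


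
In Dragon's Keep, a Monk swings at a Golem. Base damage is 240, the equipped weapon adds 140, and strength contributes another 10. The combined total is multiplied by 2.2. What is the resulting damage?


Sum base + weapon + str = 240 + 140 + 10 = 390
Multiply by 2.2:
390 * 2.2 = 858.0

858.0 damage


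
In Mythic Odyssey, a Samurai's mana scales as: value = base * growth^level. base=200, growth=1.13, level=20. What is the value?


value = base * growth^level
= 200 * 1.13^20
= 200 * 11.523088
= 2304.62

2304.62 mana


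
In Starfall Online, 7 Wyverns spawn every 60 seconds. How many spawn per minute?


Spawns per minute = count * (60 / interval)
= 7 * (60 / 60)
= 7 * 1.0
= 7.0

7.0 per minute


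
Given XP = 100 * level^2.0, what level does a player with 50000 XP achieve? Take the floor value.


XP = 100 * level^2.0, so level = (XP / 100)^(1/2.0)
= (50000 / 100)^(1/2.0)
= 500.0^0.5
= 22.3607
Floor: level = 22

level 22
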